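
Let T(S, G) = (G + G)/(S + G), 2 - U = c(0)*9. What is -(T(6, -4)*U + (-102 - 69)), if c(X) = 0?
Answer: 179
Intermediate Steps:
U = 2 (U = 2 - 0*9 = 2 - 1*0 = 2 + 0 = 2)
T(S, G) = 2*G/(G + S) (T(S, G) = (2*G)/(G + S) = 2*G/(G + S))
-(T(6, -4)*U + (-102 - 69)) = -((2*(-4)/(-4 + 6))*2 + (-102 - 69)) = -((2*(-4)/2)*2 - 171) = -((2*(-4)*(½))*2 - 171) = -(-4*2 - 171) = -(-8 - 171) = -1*(-179) = 179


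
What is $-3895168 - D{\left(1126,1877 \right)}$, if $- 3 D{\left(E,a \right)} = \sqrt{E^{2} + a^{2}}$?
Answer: $-3895168 + \frac{\sqrt{4791005}}{3} \approx -3.8944 \cdot 10^{6}$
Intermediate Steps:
$D{\left(E,a \right)} = - \frac{\sqrt{E^{2} + a^{2}}}{3}$
$-3895168 - D{\left(1126,1877 \right)} = -3895168 - - \frac{\sqrt{1126^{2} + 1877^{2}}}{3} = -3895168 - - \frac{\sqrt{1267876 + 3523129}}{3} = -3895168 - - \frac{\sqrt{4791005}}{3} = -3895168 + \frac{\sqrt{4791005}}{3}$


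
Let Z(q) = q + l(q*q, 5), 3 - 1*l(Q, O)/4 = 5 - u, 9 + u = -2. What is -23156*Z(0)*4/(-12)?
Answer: -1204112/3 ≈ -4.0137e+5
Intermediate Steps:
u = -11 (u = -9 - 2 = -11)
l(Q, O) = -52 (l(Q, O) = 12 - 4*(5 - 1*(-11)) = 12 - 4*(5 + 11) = 12 - 4*16 = 12 - 64 = -52)
Z(q) = -52 + q (Z(q) = q - 52 = -52 + q)
-23156*Z(0)*4/(-12) = -23156*(-52 + 0)*4/(-12) = -23156*(-52*4)*(-1)/12 = -(-4816448)*(-1)/12 = -23156*52/3 = -1204112/3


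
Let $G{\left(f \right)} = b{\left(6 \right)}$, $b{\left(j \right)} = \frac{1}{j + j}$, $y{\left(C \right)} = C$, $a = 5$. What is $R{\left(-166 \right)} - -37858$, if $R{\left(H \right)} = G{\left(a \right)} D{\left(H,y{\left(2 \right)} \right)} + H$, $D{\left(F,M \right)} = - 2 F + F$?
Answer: $\frac{226235}{6} \approx 37706.0$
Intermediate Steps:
$b{\left(j \right)} = \frac{1}{2 j}$
$D{\left(F,M \right)} = - F$
$G{\left(f \right)} = \frac{1}{12}$ ($G{\left(f \right)} = \frac{1}{2 \cdot 6} = \frac{1}{2} \cdot \frac{1}{6} = \frac{1}{12}$)
$R{\left(H \right)} = \frac{11 H}{12}$ ($R{\left(H \right)} = \frac{\left(-1\right) H}{12} + H = - \frac{H}{12} + H = \frac{11 H}{12}$)
$R{\left(-166 \right)} - -37858 = \frac{11}{12} \left(-166\right) - -37858 = - \frac{913}{6} + 37858 = \frac{226235}{6}$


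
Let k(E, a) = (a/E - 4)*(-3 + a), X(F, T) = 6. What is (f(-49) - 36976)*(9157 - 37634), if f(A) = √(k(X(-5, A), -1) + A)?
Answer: 1052965552 - 28477*I*√291/3 ≈ 1.053e+9 - 1.6193e+5*I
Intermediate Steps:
k(E, a) = (-4 + a/E)*(-3 + a)
f(A) = √(50/3 + A) (f(A) = √(((-1)² - 3*(-1) - 4*6*(-3 - 1))/6 + A) = √((1 + 3 - 4*6*(-4))/6 + A) = √((1 + 3 + 96)/6 + A) = √((⅙)*100 + A) = √(50/3 + A))
(f(-49) - 36976)*(9157 - 37634) = (√(150 + 9*(-49))/3 - 36976)*(9157 - 37634) = (√(150 - 441)/3 - 36976)*(-28477) = (√(-291)/3 - 36976)*(-28477) = ((I*√291)/3 - 36976)*(-28477) = (I*√291/3 - 36976)*(-28477) = (-36976 + I*√291/3)*(-28477) = 1052965552 - 28477*I*√291/3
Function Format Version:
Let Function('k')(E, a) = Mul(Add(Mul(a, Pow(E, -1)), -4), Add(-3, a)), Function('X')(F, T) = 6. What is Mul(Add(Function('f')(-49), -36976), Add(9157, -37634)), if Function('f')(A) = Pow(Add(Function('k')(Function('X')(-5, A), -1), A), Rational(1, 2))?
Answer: Add(1052965552, Mul(Rational(-28477, 3), I, Pow(291, Rational(1, 2)))) ≈ Add(1.0530e+9, Mul(-1.6193e+5, I))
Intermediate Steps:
Function('k')(E, a) = Mul(Add(-4, Mul(a, Pow(E, -1))), Add(-3, a))
Function('f')(A) = Pow(Add(Rational(50, 3), A), Rational(1, 2)) (Function('f')(A) = Pow(Add(Mul(Pow(6, -1), Add(Pow(-1, 2), Mul(-3, -1), Mul(-4, 6, Add(-3, -1)))), A), Rational(1, 2)) = Pow(Add(Mul(Rational(1, 6), Add(1, 3, Mul(-4, 6, -4))), A), Rational(1, 2)) = Pow(Add(Mul(Rational(1, 6), Add(1, 3, 96)), A), Rational(1, 2)) = Pow(Add(Mul(Rational(1, 6), 100), A), Rational(1, 2)) = Pow(Add(Rational(50, 3), A), Rational(1, 2)))
Mul(Add(Function('f')(-49), -36976), Add(9157, -37634)) = Mul(Add(Mul(Rational(1, 3), Pow(Add(150, Mul(9, -49)), Rational(1, 2))), -36976), Add(9157, -37634)) = Mul(Add(Mul(Rational(1, 3), Pow(Add(150, -441), Rational(1, 2))), -36976), -28477) = Mul(Add(Mul(Rational(1, 3), Pow(-291, Rational(1, 2))), -36976), -28477) = Mul(Add(Mul(Rational(1, 3), Mul(I, Pow(291, Rational(1, 2)))), -36976), -28477) = Mul(Add(Mul(Rational(1, 3), I, Pow(291, Rational(1, 2))), -36976), -28477) = Mul(Add(-36976, Mul(Rational(1, 3), I, Pow(291, Rational(1, 2)))), -28477) = Add(1052965552, Mul(Rational(-28477, 3), I, Pow(291, Rational(1, 2))))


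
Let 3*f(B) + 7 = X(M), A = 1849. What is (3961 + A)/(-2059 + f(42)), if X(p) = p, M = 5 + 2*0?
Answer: -17430/6179 ≈ -2.8208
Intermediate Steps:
M = 5 (M = 5 + 0 = 5)
f(B) = -2/3 (f(B) = -7/3 + (1/3)*5 = -7/3 + 5/3 = -2/3)
(3961 + A)/(-2059 + f(42)) = (3961 + 1849)/(-2059 - 2/3) = 5810/(-6179/3) = 5810*(-3/6179) = -17430/6179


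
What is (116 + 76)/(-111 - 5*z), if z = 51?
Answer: -32/61 ≈ -0.52459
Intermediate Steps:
(116 + 76)/(-111 - 5*z) = (116 + 76)/(-111 - 5*51) = 192/(-111 - 255) = 192/(-366) = 192*(-1/366) = -32/61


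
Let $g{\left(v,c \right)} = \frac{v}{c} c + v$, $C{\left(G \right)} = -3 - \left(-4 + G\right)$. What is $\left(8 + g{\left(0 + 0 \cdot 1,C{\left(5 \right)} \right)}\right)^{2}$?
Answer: $64$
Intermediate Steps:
$C{\left(G \right)} = 1 - G$
$g{\left(v,c \right)} = 2 v$ ($g{\left(v,c \right)} = \frac{v}{c} c + v = v + v = 2 v$)
$\left(8 + g{\left(0 + 0 \cdot 1,C{\left(5 \right)} \right)}\right)^{2} = \left(8 + 2 \left(0 + 0 \cdot 1\right)\right)^{2} = \left(8 + 2 \left(0 + 0\right)\right)^{2} = \left(8 + 2 \cdot 0\right)^{2} = \left(8 + 0\right)^{2} = 8^{2} = 64$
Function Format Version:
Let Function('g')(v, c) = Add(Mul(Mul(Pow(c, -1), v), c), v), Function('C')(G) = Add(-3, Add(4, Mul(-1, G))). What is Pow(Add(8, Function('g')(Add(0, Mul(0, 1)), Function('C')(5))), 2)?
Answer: 64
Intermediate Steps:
Function('C')(G) = Add(1, Mul(-1, G))
Function('g')(v, c) = Mul(2, v) (Function('g')(v, c) = Add(Mul(Mul(v, Pow(c, -1)), c), v) = Add(v, v) = Mul(2, v))
Pow(Add(8, Function('g')(Add(0, Mul(0, 1)), Function('C')(5))), 2) = Pow(Add(8, Mul(2, Add(0, Mul(0, 1)))), 2) = Pow(Add(8, Mul(2, Add(0, 0))), 2) = Pow(Add(8, Mul(2, 0)), 2) = Pow(Add(8, 0), 2) = Pow(8, 2) = 64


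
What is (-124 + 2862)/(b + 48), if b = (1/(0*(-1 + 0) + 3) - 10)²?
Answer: 24642/1273 ≈ 19.357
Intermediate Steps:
b = 841/9 (b = (1/(0*(-1) + 3) - 10)² = (1/(0 + 3) - 10)² = (1/3 - 10)² = (⅓ - 10)² = (-29/3)² = 841/9 ≈ 93.444)
(-124 + 2862)/(b + 48) = (-124 + 2862)/(841/9 + 48) = 2738/(1273/9) = 2738*(9/1273) = 24642/1273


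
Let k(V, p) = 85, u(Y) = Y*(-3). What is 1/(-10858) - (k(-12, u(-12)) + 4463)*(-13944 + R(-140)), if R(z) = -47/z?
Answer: 24099900838663/380030 ≈ 6.3416e+7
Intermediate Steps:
u(Y) = -3*Y
1/(-10858) - (k(-12, u(-12)) + 4463)*(-13944 + R(-140)) = 1/(-10858) - (85 + 4463)*(-13944 - 47/(-140)) = -1/10858 - 4548*(-13944 - 47*(-1/140)) = -1/10858 - 4548*(-13944 + 47/140) = -1/10858 - 4548*(-1952113)/140 = -1/10858 - 1*(-2219552481/35) = -1/10858 + 2219552481/35 = 24099900838663/380030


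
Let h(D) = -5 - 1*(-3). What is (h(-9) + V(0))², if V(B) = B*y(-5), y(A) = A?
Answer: 4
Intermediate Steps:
h(D) = -2 (h(D) = -5 + 3 = -2)
V(B) = -5*B (V(B) = B*(-5) = -5*B)
(h(-9) + V(0))² = (-2 - 5*0)² = (-2 + 0)² = (-2)² = 4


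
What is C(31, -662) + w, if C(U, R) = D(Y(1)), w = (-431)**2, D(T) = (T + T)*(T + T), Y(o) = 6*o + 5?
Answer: 186245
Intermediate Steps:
Y(o) = 5 + 6*o
D(T) = 4*T**2 (D(T) = (2*T)*(2*T) = 4*T**2)
w = 185761
C(U, R) = 484 (C(U, R) = 4*(5 + 6*1)**2 = 4*(5 + 6)**2 = 4*11**2 = 4*121 = 484)
C(31, -662) + w = 484 + 185761 = 186245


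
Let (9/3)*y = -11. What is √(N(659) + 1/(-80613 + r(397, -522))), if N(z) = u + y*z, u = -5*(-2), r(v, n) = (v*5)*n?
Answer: 4*I*√20841591717370/372261 ≈ 49.054*I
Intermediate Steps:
y = -11/3 (y = (⅓)*(-11) = -11/3 ≈ -3.6667)
r(v, n) = 5*n*v (r(v, n) = (5*v)*n = 5*n*v)
u = 10
N(z) = 10 - 11*z/3
√(N(659) + 1/(-80613 + r(397, -522))) = √((10 - 11/3*659) + 1/(-80613 + 5*(-522)*397)) = √((10 - 7249/3) + 1/(-80613 - 1036170)) = √(-7219/3 + 1/(-1116783)) = √(-7219/3 - 1/1116783) = √(-2687352160/1116783) = 4*I*√20841591717370/372261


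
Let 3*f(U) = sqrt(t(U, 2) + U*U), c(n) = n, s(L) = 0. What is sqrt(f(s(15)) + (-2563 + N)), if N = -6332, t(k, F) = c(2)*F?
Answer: I*sqrt(80049)/3 ≈ 94.31*I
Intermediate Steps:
t(k, F) = 2*F
f(U) = sqrt(4 + U**2)/3 (f(U) = sqrt(2*2 + U*U)/3 = sqrt(4 + U**2)/3)
sqrt(f(s(15)) + (-2563 + N)) = sqrt(sqrt(4 + 0**2)/3 + (-2563 - 6332)) = sqrt(sqrt(4 + 0)/3 - 8895) = sqrt(sqrt(4)/3 - 8895) = sqrt((1/3)*2 - 8895) = sqrt(2/3 - 8895) = sqrt(-26683/3) = I*sqrt(80049)/3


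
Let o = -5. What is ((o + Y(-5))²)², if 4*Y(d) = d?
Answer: 390625/256 ≈ 1525.9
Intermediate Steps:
Y(d) = d/4
((o + Y(-5))²)² = ((-5 + (¼)*(-5))²)² = ((-5 - 5/4)²)² = ((-25/4)²)² = (625/16)² = 390625/256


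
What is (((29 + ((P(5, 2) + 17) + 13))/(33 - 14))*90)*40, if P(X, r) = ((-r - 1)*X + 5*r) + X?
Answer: 212400/19 ≈ 11179.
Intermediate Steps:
P(X, r) = X + 5*r + X*(-1 - r) (P(X, r) = ((-1 - r)*X + 5*r) + X = (X*(-1 - r) + 5*r) + X = (5*r + X*(-1 - r)) + X = X + 5*r + X*(-1 - r))
(((29 + ((P(5, 2) + 17) + 13))/(33 - 14))*90)*40 = (((29 + ((2*(5 - 1*5) + 17) + 13))/(33 - 14))*90)*40 = (((29 + ((2*(5 - 5) + 17) + 13))/19)*90)*40 = (((29 + ((2*0 + 17) + 13))*(1/19))*90)*40 = (((29 + ((0 + 17) + 13))*(1/19))*90)*40 = (((29 + (17 + 13))*(1/19))*90)*40 = (((29 + 30)*(1/19))*90)*40 = ((59*(1/19))*90)*40 = ((59/19)*90)*40 = (5310/19)*40 = 212400/19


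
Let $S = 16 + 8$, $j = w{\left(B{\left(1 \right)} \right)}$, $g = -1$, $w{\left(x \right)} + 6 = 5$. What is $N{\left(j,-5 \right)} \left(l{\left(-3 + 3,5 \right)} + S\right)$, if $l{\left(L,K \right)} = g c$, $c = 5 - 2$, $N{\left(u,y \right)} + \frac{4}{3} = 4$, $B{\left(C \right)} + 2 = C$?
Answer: $56$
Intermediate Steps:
$B{\left(C \right)} = -2 + C$
$w{\left(x \right)} = -1$ ($w{\left(x \right)} = -6 + 5 = -1$)
$j = -1$
$N{\left(u,y \right)} = \frac{8}{3}$ ($N{\left(u,y \right)} = - \frac{4}{3} + 4 = \frac{8}{3}$)
$S = 24$
$c = 3$
$l{\left(L,K \right)} = -3$ ($l{\left(L,K \right)} = \left(-1\right) 3 = -3$)
$N{\left(j,-5 \right)} \left(l{\left(-3 + 3,5 \right)} + S\right) = \frac{8 \left(-3 + 24\right)}{3} = \frac{8}{3} \cdot 21 = 56$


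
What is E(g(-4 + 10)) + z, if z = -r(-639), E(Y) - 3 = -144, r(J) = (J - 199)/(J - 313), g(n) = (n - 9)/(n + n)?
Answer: -67535/476 ≈ -141.88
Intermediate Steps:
g(n) = (-9 + n)/(2*n) (g(n) = (-9 + n)/((2*n)) = (-9 + n)*(1/(2*n)) = (-9 + n)/(2*n))
r(J) = (-199 + J)/(-313 + J)
E(Y) = -141 (E(Y) = 3 - 144 = -141)
z = -419/476 (z = -(-199 - 639)/(-313 - 639) = -(-838)/(-952) = -(-1)*(-838)/952 = -1*419/476 = -419/476 ≈ -0.88025)
E(g(-4 + 10)) + z = -141 - 419/476 = -67535/476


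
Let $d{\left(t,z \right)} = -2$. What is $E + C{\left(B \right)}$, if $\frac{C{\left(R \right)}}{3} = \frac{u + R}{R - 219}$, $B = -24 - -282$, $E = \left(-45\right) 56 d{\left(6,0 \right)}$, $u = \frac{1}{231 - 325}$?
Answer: $\frac{6183131}{1222} \approx 5059.8$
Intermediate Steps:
$u = - \frac{1}{94}$ ($u = \frac{1}{-94} = - \frac{1}{94} \approx -0.010638$)
$E = 5040$ ($E = \left(-45\right) 56 \left(-2\right) = \left(-2520\right) \left(-2\right) = 5040$)
$B = 258$ ($B = -24 + 282 = 258$)
$C{\left(R \right)} = \frac{3 \left(- \frac{1}{94} + R\right)}{-219 + R}$ ($C{\left(R \right)} = 3 \frac{- \frac{1}{94} + R}{R - 219} = 3 \frac{- \frac{1}{94} + R}{-219 + R} = \frac{3 \left(- \frac{1}{94} + R\right)}{-219 + R}$)
$E + C{\left(B \right)} = 5040 + \frac{3 \left(-1 + 94 \cdot 258\right)}{94 \left(-219 + 258\right)} = 5040 + \frac{3 \left(-1 + 24252\right)}{94 \cdot 39} = 5040 + \frac{3}{94} \cdot \frac{1}{39} \cdot 24251 = 5040 + \frac{24251}{1222} = \frac{6183131}{1222}$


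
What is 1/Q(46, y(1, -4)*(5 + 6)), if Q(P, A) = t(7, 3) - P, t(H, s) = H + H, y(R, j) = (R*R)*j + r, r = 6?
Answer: -1/32 ≈ -0.031250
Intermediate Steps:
y(R, j) = 6 + j*R² (y(R, j) = (R*R)*j + 6 = R²*j + 6 = j*R² + 6 = 6 + j*R²)
t(H, s) = 2*H
Q(P, A) = 14 - P (Q(P, A) = 2*7 - P = 14 - P)
1/Q(46, y(1, -4)*(5 + 6)) = 1/(14 - 1*46) = 1/(14 - 46) = 1/(-32) = -1/32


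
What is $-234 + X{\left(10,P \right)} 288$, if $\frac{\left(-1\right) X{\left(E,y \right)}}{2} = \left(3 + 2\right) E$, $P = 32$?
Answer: $-29034$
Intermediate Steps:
$X{\left(E,y \right)} = - 10 E$ ($X{\left(E,y \right)} = - 2 \left(3 + 2\right) E = - 2 \cdot 5 E = - 10 E$)
$-234 + X{\left(10,P \right)} 288 = -234 + \left(-10\right) 10 \cdot 288 = -234 - 28800 = -29034$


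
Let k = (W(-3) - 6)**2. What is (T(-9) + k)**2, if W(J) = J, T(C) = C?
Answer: 5184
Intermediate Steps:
k = 81 (k = (-3 - 6)**2 = (-9)**2 = 81)
(T(-9) + k)**2 = (-9 + 81)**2 = 72**2 = 5184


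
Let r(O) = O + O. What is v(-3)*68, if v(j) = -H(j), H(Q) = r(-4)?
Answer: 544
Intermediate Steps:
r(O) = 2*O
H(Q) = -8 (H(Q) = 2*(-4) = -8)
v(j) = 8 (v(j) = -1*(-8) = 8)
v(-3)*68 = 8*68 = 544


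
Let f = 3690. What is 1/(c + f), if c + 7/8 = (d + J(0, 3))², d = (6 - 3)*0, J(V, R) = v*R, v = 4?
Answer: 8/30665 ≈ 0.00026088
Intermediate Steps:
J(V, R) = 4*R
d = 0 (d = 3*0 = 0)
c = 1145/8 (c = -7/8 + (0 + 4*3)² = -7/8 + (0 + 12)² = -7/8 + 12² = -7/8 + 144 = 1145/8 ≈ 143.13)
1/(c + f) = 1/(1145/8 + 3690) = 1/(30665/8) = 8/30665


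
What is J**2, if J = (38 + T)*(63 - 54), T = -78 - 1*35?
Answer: 455625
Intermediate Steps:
T = -113 (T = -78 - 35 = -113)
J = -675 (J = (38 - 113)*(63 - 54) = -75*9 = -675)
J**2 = (-675)**2 = 455625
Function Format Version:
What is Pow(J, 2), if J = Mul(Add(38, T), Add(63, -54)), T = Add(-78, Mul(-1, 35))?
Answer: 455625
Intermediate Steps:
T = -113 (T = Add(-78, -35) = -113)
J = -675 (J = Mul(Add(38, -113), Add(63, -54)) = Mul(-75, 9) = -675)
Pow(J, 2) = Pow(-675, 2) = 455625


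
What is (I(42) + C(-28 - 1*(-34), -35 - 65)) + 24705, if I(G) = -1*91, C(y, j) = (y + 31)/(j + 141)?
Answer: 1009211/41 ≈ 24615.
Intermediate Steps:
C(y, j) = (31 + y)/(141 + j)
I(G) = -91
(I(42) + C(-28 - 1*(-34), -35 - 65)) + 24705 = (-91 + (31 + (-28 - 1*(-34)))/(141 + (-35 - 65))) + 24705 = (-91 + (31 + (-28 + 34))/(141 - 100)) + 24705 = (-91 + (31 + 6)/41) + 24705 = (-91 + (1/41)*37) + 24705 = (-91 + 37/41) + 24705 = -3694/41 + 24705 = 1009211/41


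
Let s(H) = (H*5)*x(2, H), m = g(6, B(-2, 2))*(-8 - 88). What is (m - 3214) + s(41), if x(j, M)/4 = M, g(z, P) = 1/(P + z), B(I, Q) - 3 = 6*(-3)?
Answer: 91250/3 ≈ 30417.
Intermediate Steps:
B(I, Q) = -15 (B(I, Q) = 3 + 6*(-3) = 3 - 18 = -15)
x(j, M) = 4*M
m = 32/3 (m = (-8 - 88)/(-15 + 6) = -96/(-9) = -1/9*(-96) = 32/3 ≈ 10.667)
s(H) = 20*H**2 (s(H) = (H*5)*(4*H) = (5*H)*(4*H) = 20*H**2)
(m - 3214) + s(41) = (32/3 - 3214) + 20*41**2 = -9610/3 + 20*1681 = -9610/3 + 33620 = 91250/3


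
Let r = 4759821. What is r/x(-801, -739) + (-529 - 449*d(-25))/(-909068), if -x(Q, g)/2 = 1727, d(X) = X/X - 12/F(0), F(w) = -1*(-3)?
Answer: -49170497525/35680919 ≈ -1378.1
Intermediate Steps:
F(w) = 3
d(X) = -3 (d(X) = X/X - 12/3 = 1 - 12*1/3 = 1 - 4 = -3)
x(Q, g) = -3454 (x(Q, g) = -2*1727 = -3454)
r/x(-801, -739) + (-529 - 449*d(-25))/(-909068) = 4759821/(-3454) + (-529 - 449*(-3))/(-909068) = 4759821*(-1/3454) + (-529 + 1347)*(-1/909068) = -432711/314 + 818*(-1/909068) = -432711/314 - 409/454534 = -49170497525/35680919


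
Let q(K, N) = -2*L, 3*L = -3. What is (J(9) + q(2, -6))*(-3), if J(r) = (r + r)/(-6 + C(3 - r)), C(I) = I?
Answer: -3/2 ≈ -1.5000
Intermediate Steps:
L = -1 (L = (1/3)*(-3) = -1)
q(K, N) = 2 (q(K, N) = -2*(-1) = 2)
J(r) = 2*r/(-3 - r) (J(r) = (r + r)/(-6 + (3 - r)) = (2*r)/(-3 - r) = 2*r/(-3 - r))
(J(9) + q(2, -6))*(-3) = (-2*9/(3 + 9) + 2)*(-3) = (-2*9/12 + 2)*(-3) = (-2*9*1/12 + 2)*(-3) = (-3/2 + 2)*(-3) = (1/2)*(-3) = -3/2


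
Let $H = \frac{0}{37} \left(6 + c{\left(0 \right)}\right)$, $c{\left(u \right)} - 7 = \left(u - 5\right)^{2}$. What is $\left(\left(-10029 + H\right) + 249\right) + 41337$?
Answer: $31557$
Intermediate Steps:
$c{\left(u \right)} = 7 + \left(-5 + u\right)^{2}$ ($c{\left(u \right)} = 7 + \left(u - 5\right)^{2} = 7 + \left(-5 + u\right)^{2}$)
$H = 0$ ($H = \frac{0}{37} \left(6 + \left(7 + \left(-5 + 0\right)^{2}\right)\right) = 0 \cdot \frac{1}{37} \left(6 + \left(7 + \left(-5\right)^{2}\right)\right) = 0 \left(6 + \left(7 + 25\right)\right) = 0 \left(6 + 32\right) = 0 \cdot 38 = 0$)
$\left(\left(-10029 + H\right) + 249\right) + 41337 = \left(\left(-10029 + 0\right) + 249\right) + 41337 = \left(-10029 + 249\right) + 41337 = -9780 + 41337 = 31557$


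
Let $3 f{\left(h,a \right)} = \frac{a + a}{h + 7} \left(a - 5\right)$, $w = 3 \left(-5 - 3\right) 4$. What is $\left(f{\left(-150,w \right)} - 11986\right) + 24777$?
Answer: $\frac{1822649}{143} \approx 12746.0$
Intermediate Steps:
$w = -96$ ($w = 3 \left(-5 - 3\right) 4 = 3 \left(-8\right) 4 = \left(-24\right) 4 = -96$)
$f{\left(h,a \right)} = \frac{2 a \left(-5 + a\right)}{3 \left(7 + h\right)}$ ($f{\left(h,a \right)} = \frac{\frac{a + a}{h + 7} \left(a - 5\right)}{3} = \frac{\frac{2 a}{7 + h} \left(-5 + a\right)}{3} = \frac{2 a \frac{1}{7 + h} \left(-5 + a\right)}{3} = \frac{2 a \left(-5 + a\right)}{3 \left(7 + h\right)}$)
$\left(f{\left(-150,w \right)} - 11986\right) + 24777 = \left(\frac{2}{3} \left(-96\right) \frac{1}{7 - 150} \left(-5 - 96\right) - 11986\right) + 24777 = \left(\frac{2}{3} \left(-96\right) \frac{1}{-143} \left(-101\right) - 11986\right) + 24777 = \left(\frac{2}{3} \left(-96\right) \left(- \frac{1}{143}\right) \left(-101\right) - 11986\right) + 24777 = \left(- \frac{6464}{143} - 11986\right) + 24777 = - \frac{1720462}{143} + 24777 = \frac{1822649}{143}$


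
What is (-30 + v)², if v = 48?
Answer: 324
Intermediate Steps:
(-30 + v)² = (-30 + 48)² = 18² = 324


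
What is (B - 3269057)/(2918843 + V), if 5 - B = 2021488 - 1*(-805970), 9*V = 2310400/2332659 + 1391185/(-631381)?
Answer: -40405135633404049305/19344877948556756429 ≈ -2.0887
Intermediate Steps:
V = -1786417548515/13255169148711 (V = (2310400/2332659 + 1391185/(-631381))/9 = (2310400*(1/2332659) + 1391185*(-1/631381))/9 = (2310400/2332659 - 1391185/631381)/9 = (⅑)*(-1786417548515/1472796572079) = -1786417548515/13255169148711 ≈ -0.13477)
B = -2827453 (B = 5 - (2021488 - 1*(-805970)) = 5 - (2021488 + 805970) = 5 - 1*2827458 = 5 - 2827458 = -2827453)
(B - 3269057)/(2918843 + V) = (-2827453 - 3269057)/(2918843 - 1786417548515/13255169148711) = -6096510/38689755897113512858/13255169148711 = -6096510*13255169148711/38689755897113512858 = -40405135633404049305/19344877948556756429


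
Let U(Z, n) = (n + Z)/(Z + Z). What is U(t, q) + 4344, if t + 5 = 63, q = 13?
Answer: 503975/116 ≈ 4344.6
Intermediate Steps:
t = 58 (t = -5 + 63 = 58)
U(Z, n) = (Z + n)/(2*Z) (U(Z, n) = (Z + n)/((2*Z)) = (Z + n)*(1/(2*Z)) = (Z + n)/(2*Z))
U(t, q) + 4344 = (½)*(58 + 13)/58 + 4344 = (½)*(1/58)*71 + 4344 = 71/116 + 4344 = 503975/116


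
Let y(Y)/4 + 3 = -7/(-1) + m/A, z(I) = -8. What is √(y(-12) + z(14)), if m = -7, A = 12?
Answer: √51/3 ≈ 2.3805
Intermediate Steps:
y(Y) = 41/3 (y(Y) = -12 + 4*(-7/(-1) - 7/12) = -12 + 4*(-7*(-1) - 7*1/12) = -12 + 4*(7 - 7/12) = -12 + 4*(77/12) = -12 + 77/3 = 41/3)
√(y(-12) + z(14)) = √(41/3 - 8) = √(17/3) = √51/3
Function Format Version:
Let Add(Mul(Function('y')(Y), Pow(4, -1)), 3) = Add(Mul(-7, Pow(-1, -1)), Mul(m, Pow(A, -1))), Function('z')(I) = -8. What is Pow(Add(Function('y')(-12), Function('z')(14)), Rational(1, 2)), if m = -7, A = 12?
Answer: Mul(Rational(1, 3), Pow(51, Rational(1, 2))) ≈ 2.3805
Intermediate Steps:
Function('y')(Y) = Rational(41, 3) (Function('y')(Y) = Add(-12, Mul(4, Add(Mul(-7, Pow(-1, -1)), Mul(-7, Pow(12, -1))))) = Add(-12, Mul(4, Add(Mul(-7, -1), Mul(-7, Rational(1, 12))))) = Add(-12, Mul(4, Add(7, Rational(-7, 12)))) = Add(-12, Mul(4, Rational(77, 12))) = Add(-12, Rational(77, 3)) = Rational(41, 3))
Pow(Add(Function('y')(-12), Function('z')(14)), Rational(1, 2)) = Pow(Add(Rational(41, 3), -8), Rational(1, 2)) = Pow(Rational(17, 3), Rational(1, 2)) = Mul(Rational(1, 3), Pow(51, Rational(1, 2)))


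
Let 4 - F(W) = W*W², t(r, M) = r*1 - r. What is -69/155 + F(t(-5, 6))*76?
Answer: 47051/155 ≈ 303.55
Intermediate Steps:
t(r, M) = 0 (t(r, M) = r - r = 0)
F(W) = 4 - W³ (F(W) = 4 - W*W² = 4 - W³)
-69/155 + F(t(-5, 6))*76 = -69/155 + (4 - 1*0³)*76 = -69*1/155 + (4 - 1*0)*76 = -69/155 + (4 + 0)*76 = -69/155 + 4*76 = -69/155 + 304 = 47051/155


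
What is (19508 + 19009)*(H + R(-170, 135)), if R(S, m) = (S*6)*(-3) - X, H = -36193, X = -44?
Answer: -1274489013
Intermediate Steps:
R(S, m) = 44 - 18*S (R(S, m) = (S*6)*(-3) - 1*(-44) = (6*S)*(-3) + 44 = -18*S + 44 = 44 - 18*S)
(19508 + 19009)*(H + R(-170, 135)) = (19508 + 19009)*(-36193 + (44 - 18*(-170))) = 38517*(-36193 + (44 + 3060)) = 38517*(-36193 + 3104) = 38517*(-33089) = -1274489013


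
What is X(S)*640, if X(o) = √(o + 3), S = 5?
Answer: 1280*√2 ≈ 1810.2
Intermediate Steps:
X(o) = √(3 + o)
X(S)*640 = √(3 + 5)*640 = √8*640 = (2*√2)*640 = 1280*√2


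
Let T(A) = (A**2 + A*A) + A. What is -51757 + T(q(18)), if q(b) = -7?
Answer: -51666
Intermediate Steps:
T(A) = A + 2*A**2 (T(A) = (A**2 + A**2) + A = 2*A**2 + A = A + 2*A**2)
-51757 + T(q(18)) = -51757 - 7*(1 + 2*(-7)) = -51757 - 7*(1 - 14) = -51757 - 7*(-13) = -51757 + 91 = -51666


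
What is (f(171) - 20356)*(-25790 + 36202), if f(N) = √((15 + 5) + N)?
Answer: -211946672 + 10412*√191 ≈ -2.1180e+8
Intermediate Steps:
f(N) = √(20 + N)
(f(171) - 20356)*(-25790 + 36202) = (√(20 + 171) - 20356)*(-25790 + 36202) = (√191 - 20356)*10412 = (-20356 + √191)*10412 = -211946672 + 10412*√191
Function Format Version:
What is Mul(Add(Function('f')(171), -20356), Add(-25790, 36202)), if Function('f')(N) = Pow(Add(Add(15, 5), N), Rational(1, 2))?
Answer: Add(-211946672, Mul(10412, Pow(191, Rational(1, 2)))) ≈ -2.1180e+8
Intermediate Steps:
Function('f')(N) = Pow(Add(20, N), Rational(1, 2))
Mul(Add(Function('f')(171), -20356), Add(-25790, 36202)) = Mul(Add(Pow(Add(20, 171), Rational(1, 2)), -20356), Add(-25790, 36202)) = Mul(Add(Pow(191, Rational(1, 2)), -20356), 10412) = Mul(Add(-20356, Pow(191, Rational(1, 2))), 10412) = Add(-211946672, Mul(10412, Pow(191, Rational(1, 2))))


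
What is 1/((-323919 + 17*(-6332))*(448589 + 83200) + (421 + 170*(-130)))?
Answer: -1/229500477886 ≈ -4.3573e-12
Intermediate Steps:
1/((-323919 + 17*(-6332))*(448589 + 83200) + (421 + 170*(-130))) = 1/((-323919 - 107644)*531789 + (421 - 22100)) = 1/(-431563*531789 - 21679) = 1/(-229500456207 - 21679) = 1/(-229500477886) = -1/229500477886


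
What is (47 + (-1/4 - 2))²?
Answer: 32041/16 ≈ 2002.6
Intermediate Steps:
(47 + (-1/4 - 2))² = (47 + (-1*¼ - 2))² = (47 + (-¼ - 2))² = (47 - 9/4)² = (179/4)² = 32041/16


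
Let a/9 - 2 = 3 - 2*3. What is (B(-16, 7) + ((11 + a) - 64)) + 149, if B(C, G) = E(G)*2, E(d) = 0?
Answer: 87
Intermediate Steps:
a = -9 (a = 18 + 9*(3 - 2*3) = 18 + 9*(3 - 6) = 18 + 9*(-3) = 18 - 27 = -9)
B(C, G) = 0 (B(C, G) = 0*2 = 0)
(B(-16, 7) + ((11 + a) - 64)) + 149 = (0 + ((11 - 9) - 64)) + 149 = (0 + (2 - 64)) + 149 = (0 - 62) + 149 = -62 + 149 = 87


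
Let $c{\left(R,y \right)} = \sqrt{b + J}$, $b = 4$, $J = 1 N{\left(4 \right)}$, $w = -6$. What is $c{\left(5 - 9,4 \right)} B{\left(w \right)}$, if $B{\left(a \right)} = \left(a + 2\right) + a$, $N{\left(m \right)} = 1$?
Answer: $- 10 \sqrt{5} \approx -22.361$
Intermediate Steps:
$J = 1$ ($J = 1 \cdot 1 = 1$)
$B{\left(a \right)} = 2 + 2 a$ ($B{\left(a \right)} = \left(2 + a\right) + a = 2 + 2 a$)
$c{\left(R,y \right)} = \sqrt{5}$ ($c{\left(R,y \right)} = \sqrt{4 + 1} = \sqrt{5}$)
$c{\left(5 - 9,4 \right)} B{\left(w \right)} = \sqrt{5} \left(2 + 2 \left(-6\right)\right) = \sqrt{5} \left(2 - 12\right) = \sqrt{5} \left(-10\right) = - 10 \sqrt{5}$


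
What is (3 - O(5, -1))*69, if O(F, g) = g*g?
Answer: 138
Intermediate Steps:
O(F, g) = g²
(3 - O(5, -1))*69 = (3 - 1*(-1)²)*69 = (3 - 1*1)*69 = (3 - 1)*69 = 2*69 = 138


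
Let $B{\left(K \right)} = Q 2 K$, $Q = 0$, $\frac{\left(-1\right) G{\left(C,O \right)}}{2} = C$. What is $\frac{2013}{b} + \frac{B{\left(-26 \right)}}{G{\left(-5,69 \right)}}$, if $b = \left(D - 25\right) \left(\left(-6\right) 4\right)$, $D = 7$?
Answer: $\frac{671}{144} \approx 4.6597$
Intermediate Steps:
$G{\left(C,O \right)} = - 2 C$
$b = 432$ ($b = \left(7 - 25\right) \left(\left(-6\right) 4\right) = \left(-18\right) \left(-24\right) = 432$)
$B{\left(K \right)} = 0$ ($B{\left(K \right)} = 0 \cdot 2 K = 0 K = 0$)
$\frac{2013}{b} + \frac{B{\left(-26 \right)}}{G{\left(-5,69 \right)}} = \frac{2013}{432} + \frac{0}{\left(-2\right) \left(-5\right)} = 2013 \cdot \frac{1}{432} + \frac{0}{10} = \frac{671}{144} + 0 \cdot \frac{1}{10} = \frac{671}{144} + 0 = \frac{671}{144}$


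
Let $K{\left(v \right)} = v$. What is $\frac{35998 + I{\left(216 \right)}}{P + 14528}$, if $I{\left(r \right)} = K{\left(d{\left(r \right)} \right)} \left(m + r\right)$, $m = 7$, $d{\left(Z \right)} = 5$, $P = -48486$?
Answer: $- \frac{37113}{33958} \approx -1.0929$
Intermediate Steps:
$I{\left(r \right)} = 35 + 5 r$ ($I{\left(r \right)} = 5 \left(7 + r\right) = 35 + 5 r$)
$\frac{35998 + I{\left(216 \right)}}{P + 14528} = \frac{35998 + \left(35 + 5 \cdot 216\right)}{-48486 + 14528} = \frac{35998 + \left(35 + 1080\right)}{-33958} = \left(35998 + 1115\right) \left(- \frac{1}{33958}\right) = 37113 \left(- \frac{1}{33958}\right) = - \frac{37113}{33958}$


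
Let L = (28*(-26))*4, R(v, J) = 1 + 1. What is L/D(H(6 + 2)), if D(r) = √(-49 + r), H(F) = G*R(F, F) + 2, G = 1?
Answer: 2912*I*√5/15 ≈ 434.1*I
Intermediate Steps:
R(v, J) = 2
L = -2912 (L = -728*4 = -2912)
H(F) = 4 (H(F) = 1*2 + 2 = 2 + 2 = 4)
L/D(H(6 + 2)) = -2912/√(-49 + 4) = -2912*(-I*√5/15) = -(-2912)*I*√5/15 = 2912*I*√5/15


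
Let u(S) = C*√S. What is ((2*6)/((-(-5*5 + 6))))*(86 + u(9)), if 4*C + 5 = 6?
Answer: 1041/19 ≈ 54.789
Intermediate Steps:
C = ¼ (C = -5/4 + (¼)*6 = -5/4 + 3/2 = ¼ ≈ 0.25000)
u(S) = √S/4
((2*6)/((-(-5*5 + 6))))*(86 + u(9)) = ((2*6)/((-(-5*5 + 6))))*(86 + √9/4) = (12/((-(-25 + 6))))*(86 + (¼)*3) = (12/((-1*(-19))))*(86 + ¾) = (12/19)*(347/4) = 1041/19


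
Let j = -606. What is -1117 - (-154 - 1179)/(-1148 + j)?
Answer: -1960551/1754 ≈ -1117.8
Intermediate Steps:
-1117 - (-154 - 1179)/(-1148 + j) = -1117 - (-154 - 1179)/(-1148 - 606) = -1117 - (-1333)/(-1754) = -1117 - (-1333)*(-1)/1754 = -1117 - 1*1333/1754 = -1117 - 1333/1754 = -1960551/1754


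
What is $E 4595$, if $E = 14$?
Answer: $64330$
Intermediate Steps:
$E 4595 = 14 \cdot 4595 = 64330$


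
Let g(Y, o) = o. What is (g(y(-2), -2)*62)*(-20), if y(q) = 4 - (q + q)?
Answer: 2480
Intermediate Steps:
y(q) = 4 - 2*q
(g(y(-2), -2)*62)*(-20) = -2*62*(-20) = -124*(-20) = 2480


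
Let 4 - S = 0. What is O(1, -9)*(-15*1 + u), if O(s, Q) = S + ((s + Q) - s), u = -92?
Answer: 535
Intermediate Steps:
S = 4 (S = 4 - 1*0 = 4 + 0 = 4)
O(s, Q) = 4 + Q (O(s, Q) = 4 + ((s + Q) - s) = 4 + ((Q + s) - s) = 4 + Q)
O(1, -9)*(-15*1 + u) = (4 - 9)*(-15*1 - 92) = -5*(-15 - 92) = -5*(-107) = 535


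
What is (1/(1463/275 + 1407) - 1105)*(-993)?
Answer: 38742207795/35308 ≈ 1.0973e+6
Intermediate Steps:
(1/(1463/275 + 1407) - 1105)*(-993) = (1/(1463*(1/275) + 1407) - 1105)*(-993) = (1/(133/25 + 1407) - 1105)*(-993) = (1/(35308/25) - 1105)*(-993) = (25/35308 - 1105)*(-993) = -39015315/35308*(-993) = 38742207795/35308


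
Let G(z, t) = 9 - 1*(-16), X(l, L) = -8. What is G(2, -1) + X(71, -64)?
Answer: 17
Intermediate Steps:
G(z, t) = 25 (G(z, t) = 9 + 16 = 25)
G(2, -1) + X(71, -64) = 25 - 8 = 17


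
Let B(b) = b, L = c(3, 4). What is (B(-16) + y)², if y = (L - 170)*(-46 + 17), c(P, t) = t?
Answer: 23020804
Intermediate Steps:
L = 4
y = 4814 (y = (4 - 170)*(-46 + 17) = -166*(-29) = 4814)
(B(-16) + y)² = (-16 + 4814)² = 4798² = 23020804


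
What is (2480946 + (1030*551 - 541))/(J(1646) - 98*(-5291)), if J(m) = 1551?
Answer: 277085/47279 ≈ 5.8606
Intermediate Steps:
(2480946 + (1030*551 - 541))/(J(1646) - 98*(-5291)) = (2480946 + (1030*551 - 541))/(1551 - 98*(-5291)) = (2480946 + (567530 - 541))/(1551 + 518518) = (2480946 + 566989)/520069 = 3047935*(1/520069) = 277085/47279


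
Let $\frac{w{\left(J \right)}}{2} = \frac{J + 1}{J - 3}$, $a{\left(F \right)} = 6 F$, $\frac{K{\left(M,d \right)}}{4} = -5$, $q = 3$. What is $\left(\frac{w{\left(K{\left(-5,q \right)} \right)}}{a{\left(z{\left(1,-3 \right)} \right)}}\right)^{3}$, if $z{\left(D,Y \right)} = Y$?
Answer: $- \frac{6859}{8869743} \approx -0.0007733$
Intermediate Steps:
$K{\left(M,d \right)} = -20$ ($K{\left(M,d \right)} = 4 \left(-5\right) = -20$)
$w{\left(J \right)} = \frac{2 \left(1 + J\right)}{-3 + J}$ ($w{\left(J \right)} = 2 \frac{J + 1}{J - 3} = 2 \frac{1 + J}{-3 + J} = \frac{2 \left(1 + J\right)}{-3 + J}$)
$\left(\frac{w{\left(K{\left(-5,q \right)} \right)}}{a{\left(z{\left(1,-3 \right)} \right)}}\right)^{3} = \left(\frac{2 \frac{1}{-3 - 20} \left(1 - 20\right)}{6 \left(-3\right)}\right)^{3} = \left(\frac{2 \frac{1}{-23} \left(-19\right)}{-18}\right)^{3} = \left(2 \left(- \frac{1}{23}\right) \left(-19\right) \left(- \frac{1}{18}\right)\right)^{3} = \left(\frac{38}{23} \left(- \frac{1}{18}\right)\right)^{3} = \left(- \frac{19}{207}\right)^{3} = - \frac{6859}{8869743}$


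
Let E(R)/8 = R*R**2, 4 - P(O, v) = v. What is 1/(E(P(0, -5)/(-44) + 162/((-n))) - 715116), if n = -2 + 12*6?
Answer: -456533000/326532418748439 ≈ -1.3981e-6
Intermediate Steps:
P(O, v) = 4 - v
n = 70 (n = -2 + 72 = 70)
E(R) = 8*R**3 (E(R) = 8*(R*R**2) = 8*R**3)
1/(E(P(0, -5)/(-44) + 162/((-n))) - 715116) = 1/(8*((4 - 1*(-5))/(-44) + 162/((-1*70)))**3 - 715116) = 1/(8*((4 + 5)*(-1/44) + 162/(-70))**3 - 715116) = 1/(8*(9*(-1/44) + 162*(-1/70))**3 - 715116) = 1/(8*(-9/44 - 81/35)**3 - 715116) = 1/(8*(-3879/1540)**3 - 715116) = 1/(8*(-58365920439/3652264000) - 715116) = 1/(-58365920439/456533000 - 715116) = 1/(-326532418748439/456533000) = -456533000/326532418748439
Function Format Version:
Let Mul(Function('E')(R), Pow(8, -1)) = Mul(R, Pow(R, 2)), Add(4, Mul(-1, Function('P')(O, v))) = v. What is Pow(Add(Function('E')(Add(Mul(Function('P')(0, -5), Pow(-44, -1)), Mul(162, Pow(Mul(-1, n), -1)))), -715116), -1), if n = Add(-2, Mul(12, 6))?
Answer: Rational(-456533000, 326532418748439) ≈ -1.3981e-6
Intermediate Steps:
Function('P')(O, v) = Add(4, Mul(-1, v))
n = 70 (n = Add(-2, 72) = 70)
Function('E')(R) = Mul(8, Pow(R, 3)) (Function('E')(R) = Mul(8, Mul(R, Pow(R, 2))) = Mul(8, Pow(R, 3)))
Pow(Add(Function('E')(Add(Mul(Function('P')(0, -5), Pow(-44, -1)), Mul(162, Pow(Mul(-1, n), -1)))), -715116), -1) = Pow(Add(Mul(8, Pow(Add(Mul(Add(4, Mul(-1, -5)), Pow(-44, -1)), Mul(162, Pow(Mul(-1, 70), -1))), 3)), -715116), -1) = Pow(Add(Mul(8, Pow(Add(Mul(Add(4, 5), Rational(-1, 44)), Mul(162, Pow(-70, -1))), 3)), -715116), -1) = Pow(Add(Mul(8, Pow(Add(Mul(9, Rational(-1, 44)), Mul(162, Rational(-1, 70))), 3)), -715116), -1) = Pow(Add(Mul(8, Pow(Add(Rational(-9, 44), Rational(-81, 35)), 3)), -715116), -1) = Pow(Add(Mul(8, Pow(Rational(-3879, 1540), 3)), -715116), -1) = Pow(Add(Mul(8, Rational(-58365920439, 3652264000)), -715116), -1) = Pow(Add(Rational(-58365920439, 456533000), -715116), -1) = Pow(Rational(-326532418748439, 456533000), -1) = Rational(-456533000, 326532418748439)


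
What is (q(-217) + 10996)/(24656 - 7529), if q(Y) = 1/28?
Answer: 307889/479556 ≈ 0.64203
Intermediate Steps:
q(Y) = 1/28
(q(-217) + 10996)/(24656 - 7529) = (1/28 + 10996)/(24656 - 7529) = (307889/28)/17127 = (307889/28)*(1/17127) = 307889/479556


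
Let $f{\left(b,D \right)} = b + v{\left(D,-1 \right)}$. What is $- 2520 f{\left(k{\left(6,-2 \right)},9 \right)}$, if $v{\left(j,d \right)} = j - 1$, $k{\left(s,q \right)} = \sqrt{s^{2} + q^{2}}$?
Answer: $-20160 - 5040 \sqrt{10} \approx -36098.0$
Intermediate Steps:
$k{\left(s,q \right)} = \sqrt{q^{2} + s^{2}}$
$v{\left(j,d \right)} = -1 + j$
$f{\left(b,D \right)} = -1 + D + b$ ($f{\left(b,D \right)} = b + \left(-1 + D\right) = -1 + D + b$)
$- 2520 f{\left(k{\left(6,-2 \right)},9 \right)} = - 2520 \left(-1 + 9 + \sqrt{\left(-2\right)^{2} + 6^{2}}\right) = - 2520 \left(-1 + 9 + \sqrt{4 + 36}\right) = - 2520 \left(-1 + 9 + \sqrt{40}\right) = - 2520 \left(-1 + 9 + 2 \sqrt{10}\right) = - 2520 \left(8 + 2 \sqrt{10}\right) = -20160 - 5040 \sqrt{10}$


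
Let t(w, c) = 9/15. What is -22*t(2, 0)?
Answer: -66/5 ≈ -13.200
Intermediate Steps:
t(w, c) = ⅗ (t(w, c) = 9*(1/15) = ⅗)
-22*t(2, 0) = -22*3/5 = -1*66/5 = -66/5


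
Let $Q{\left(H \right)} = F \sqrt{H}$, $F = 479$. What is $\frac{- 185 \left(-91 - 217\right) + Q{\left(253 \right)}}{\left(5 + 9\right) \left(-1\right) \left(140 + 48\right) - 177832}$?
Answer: $- \frac{14245}{45116} - \frac{479 \sqrt{253}}{180464} \approx -0.35796$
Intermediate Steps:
$Q{\left(H \right)} = 479 \sqrt{H}$
$\frac{- 185 \left(-91 - 217\right) + Q{\left(253 \right)}}{\left(5 + 9\right) \left(-1\right) \left(140 + 48\right) - 177832} = \frac{- 185 \left(-91 - 217\right) + 479 \sqrt{253}}{\left(5 + 9\right) \left(-1\right) \left(140 + 48\right) - 177832} = \frac{\left(-185\right) \left(-308\right) + 479 \sqrt{253}}{14 \left(-1\right) 188 - 177832} = \frac{56980 + 479 \sqrt{253}}{\left(-14\right) 188 - 177832} = \frac{56980 + 479 \sqrt{253}}{-2632 - 177832} = \frac{56980 + 479 \sqrt{253}}{-180464} = \left(56980 + 479 \sqrt{253}\right) \left(- \frac{1}{180464}\right) = - \frac{14245}{45116} - \frac{479 \sqrt{253}}{180464}$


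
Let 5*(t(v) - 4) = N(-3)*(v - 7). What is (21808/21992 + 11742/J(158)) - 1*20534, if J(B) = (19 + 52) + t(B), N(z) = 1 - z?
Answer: -55098496170/2691271 ≈ -20473.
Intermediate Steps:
t(v) = -8/5 + 4*v/5 (t(v) = 4 + ((1 - 1*(-3))*(v - 7))/5 = 4 + ((1 + 3)*(-7 + v))/5 = 4 + (4*(-7 + v))/5 = 4 + (-28 + 4*v)/5 = 4 + (-28/5 + 4*v/5) = -8/5 + 4*v/5)
J(B) = 347/5 + 4*B/5 (J(B) = (19 + 52) + (-8/5 + 4*B/5) = 71 + (-8/5 + 4*B/5) = 347/5 + 4*B/5)
(21808/21992 + 11742/J(158)) - 1*20534 = (21808/21992 + 11742/(347/5 + (⅘)*158)) - 1*20534 = (21808*(1/21992) + 11742/(347/5 + 632/5)) - 20534 = (2726/2749 + 11742/(979/5)) - 20534 = (2726/2749 + 11742*(5/979)) - 20534 = (2726/2749 + 58710/979) - 20534 = 164062544/2691271 - 20534 = -55098496170/2691271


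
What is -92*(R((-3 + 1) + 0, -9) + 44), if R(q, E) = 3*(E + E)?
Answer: 920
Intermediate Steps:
R(q, E) = 6*E (R(q, E) = 3*(2*E) = 6*E)
-92*(R((-3 + 1) + 0, -9) + 44) = -92*(6*(-9) + 44) = -92*(-54 + 44) = -92*(-10) = 920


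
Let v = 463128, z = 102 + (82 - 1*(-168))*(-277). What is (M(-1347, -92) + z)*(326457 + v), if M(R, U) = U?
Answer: -54670865400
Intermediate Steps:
z = -69148 (z = 102 + (82 + 168)*(-277) = 102 + 250*(-277) = 102 - 69250 = -69148)
(M(-1347, -92) + z)*(326457 + v) = (-92 - 69148)*(326457 + 463128) = -69240*789585 = -54670865400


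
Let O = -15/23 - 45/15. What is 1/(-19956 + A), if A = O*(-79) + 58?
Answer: -23/451018 ≈ -5.0996e-5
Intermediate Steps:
O = -84/23 (O = -15*1/23 - 45*1/15 = -15/23 - 3 = -84/23 ≈ -3.6522)
A = 7970/23 (A = -84/23*(-79) + 58 = 6636/23 + 58 = 7970/23 ≈ 346.52)
1/(-19956 + A) = 1/(-19956 + 7970/23) = 1/(-451018/23) = -23/451018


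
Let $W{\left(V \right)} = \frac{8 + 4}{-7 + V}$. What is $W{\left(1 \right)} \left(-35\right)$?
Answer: $70$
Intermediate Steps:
$W{\left(V \right)} = \frac{12}{-7 + V}$
$W{\left(1 \right)} \left(-35\right) = \frac{12}{-7 + 1} \left(-35\right) = \frac{12}{-6} \left(-35\right) = 12 \left(- \frac{1}{6}\right) \left(-35\right) = \left(-2\right) \left(-35\right) = 70$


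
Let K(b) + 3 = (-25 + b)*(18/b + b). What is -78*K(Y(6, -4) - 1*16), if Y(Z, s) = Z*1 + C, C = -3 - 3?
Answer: -218127/4 ≈ -54532.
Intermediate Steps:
C = -6
Y(Z, s) = -6 + Z (Y(Z, s) = Z*1 - 6 = Z - 6 = -6 + Z)
K(b) = -3 + (-25 + b)*(b + 18/b) (K(b) = -3 + (-25 + b)*(18/b + b) = -3 + (-25 + b)*(b + 18/b))
-78*K(Y(6, -4) - 1*16) = -78*(15 + ((-6 + 6) - 1*16)**2 - 450/((-6 + 6) - 1*16) - 25*((-6 + 6) - 1*16)) = -78*(15 + (0 - 16)**2 - 450/(0 - 16) - 25*(0 - 16)) = -78*(15 + (-16)**2 - 450/(-16) - 25*(-16)) = -78*(15 + 256 - 450*(-1/16) + 400) = -78*(15 + 256 + 225/8 + 400) = -78*5593/8 = -218127/4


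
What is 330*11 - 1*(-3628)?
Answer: 7258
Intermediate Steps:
330*11 - 1*(-3628) = 3630 + 3628 = 7258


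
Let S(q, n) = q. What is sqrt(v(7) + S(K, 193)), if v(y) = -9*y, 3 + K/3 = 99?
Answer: 15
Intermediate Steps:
K = 288 (K = -9 + 3*99 = -9 + 297 = 288)
sqrt(v(7) + S(K, 193)) = sqrt(-9*7 + 288) = sqrt(-63 + 288) = sqrt(225) = 15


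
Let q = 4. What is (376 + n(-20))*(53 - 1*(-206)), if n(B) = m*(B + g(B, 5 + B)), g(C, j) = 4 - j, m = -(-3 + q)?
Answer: 97643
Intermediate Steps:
m = -1 (m = -(-3 + 4) = -1*1 = -1)
n(B) = 1 (n(B) = -(B + (4 - (5 + B))) = -(B + (4 + (-5 - B))) = -(B + (-1 - B)) = -1*(-1) = 1)
(376 + n(-20))*(53 - 1*(-206)) = (376 + 1)*(53 - 1*(-206)) = 377*(53 + 206) = 377*259 = 97643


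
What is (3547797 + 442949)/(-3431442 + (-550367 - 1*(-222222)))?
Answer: -3990746/3759587 ≈ -1.0615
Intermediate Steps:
(3547797 + 442949)/(-3431442 + (-550367 - 1*(-222222))) = 3990746/(-3431442 + (-550367 + 222222)) = 3990746/(-3431442 - 328145) = 3990746/(-3759587) = 3990746*(-1/3759587) = -3990746/3759587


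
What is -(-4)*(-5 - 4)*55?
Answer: -1980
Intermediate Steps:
-(-4)*(-5 - 4)*55 = -(-4)*(-9)*55 = -4*9*55 = -36*55 = -1980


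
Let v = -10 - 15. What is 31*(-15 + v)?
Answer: -1240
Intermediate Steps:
v = -25
31*(-15 + v) = 31*(-15 - 25) = 31*(-40) = -1240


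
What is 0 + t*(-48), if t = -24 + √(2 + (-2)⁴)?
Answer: 1152 - 144*√2 ≈ 948.35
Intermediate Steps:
t = -24 + 3*√2 (t = -24 + √(2 + 16) = -24 + √18 = -24 + 3*√2 ≈ -19.757)
0 + t*(-48) = 0 + (-24 + 3*√2)*(-48) = 0 + (1152 - 144*√2) = 1152 - 144*√2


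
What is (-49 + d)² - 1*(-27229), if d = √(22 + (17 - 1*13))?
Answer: 29656 - 98*√26 ≈ 29156.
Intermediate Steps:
d = √26 (d = √(22 + (17 - 13)) = √(22 + 4) = √26 ≈ 5.0990)
(-49 + d)² - 1*(-27229) = (-49 + √26)² - 1*(-27229) = (-49 + √26)² + 27229 = 27229 + (-49 + √26)²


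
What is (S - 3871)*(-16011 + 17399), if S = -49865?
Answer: -74585568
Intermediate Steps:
(S - 3871)*(-16011 + 17399) = (-49865 - 3871)*(-16011 + 17399) = -53736*1388 = -74585568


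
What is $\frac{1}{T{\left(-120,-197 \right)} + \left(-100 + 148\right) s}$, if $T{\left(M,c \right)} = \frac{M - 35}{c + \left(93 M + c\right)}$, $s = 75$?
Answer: $\frac{11554}{41594555} \approx 0.00027778$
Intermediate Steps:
$T{\left(M,c \right)} = \frac{-35 + M}{2 c + 93 M}$ ($T{\left(M,c \right)} = \frac{-35 + M}{c + \left(c + 93 M\right)} = \frac{-35 + M}{2 c + 93 M}$)
$\frac{1}{T{\left(-120,-197 \right)} + \left(-100 + 148\right) s} = \frac{1}{\frac{-35 - 120}{2 \left(-197\right) + 93 \left(-120\right)} + \left(-100 + 148\right) 75} = \frac{1}{\frac{1}{-394 - 11160} \left(-155\right) + 48 \cdot 75} = \frac{1}{\frac{1}{-11554} \left(-155\right) + 3600} = \frac{1}{\left(- \frac{1}{11554}\right) \left(-155\right) + 3600} = \frac{1}{\frac{155}{11554} + 3600} = \frac{1}{\frac{41594555}{11554}} = \frac{11554}{41594555}$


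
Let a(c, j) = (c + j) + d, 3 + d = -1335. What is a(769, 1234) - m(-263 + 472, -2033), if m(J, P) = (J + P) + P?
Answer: 4522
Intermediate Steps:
d = -1338 (d = -3 - 1335 = -1338)
m(J, P) = J + 2*P
a(c, j) = -1338 + c + j (a(c, j) = (c + j) - 1338 = -1338 + c + j)
a(769, 1234) - m(-263 + 472, -2033) = (-1338 + 769 + 1234) - ((-263 + 472) + 2*(-2033)) = 665 - (209 - 4066) = 665 - 1*(-3857) = 665 + 3857 = 4522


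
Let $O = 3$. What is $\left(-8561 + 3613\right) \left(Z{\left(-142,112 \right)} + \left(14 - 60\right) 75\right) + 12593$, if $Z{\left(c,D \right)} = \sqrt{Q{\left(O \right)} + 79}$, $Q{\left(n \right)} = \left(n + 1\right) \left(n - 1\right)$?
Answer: $17083193 - 4948 \sqrt{87} \approx 1.7037 \cdot 10^{7}$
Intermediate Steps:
$Q{\left(n \right)} = \left(1 + n\right) \left(-1 + n\right)$
$Z{\left(c,D \right)} = \sqrt{87}$ ($Z{\left(c,D \right)} = \sqrt{\left(-1 + 3^{2}\right) + 79} = \sqrt{\left(-1 + 9\right) + 79} = \sqrt{8 + 79} = \sqrt{87}$)
$\left(-8561 + 3613\right) \left(Z{\left(-142,112 \right)} + \left(14 - 60\right) 75\right) + 12593 = \left(-8561 + 3613\right) \left(\sqrt{87} + \left(14 - 60\right) 75\right) + 12593 = - 4948 \left(\sqrt{87} - 3450\right) + 12593 = - 4948 \left(-3450 + \sqrt{87}\right) + 12593 = \left(17070600 - 4948 \sqrt{87}\right) + 12593 = 17083193 - 4948 \sqrt{87}$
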